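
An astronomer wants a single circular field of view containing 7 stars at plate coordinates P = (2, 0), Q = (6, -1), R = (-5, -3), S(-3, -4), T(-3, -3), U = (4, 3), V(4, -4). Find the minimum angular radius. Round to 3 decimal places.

The minimum enclosing circle is determined by three boundary points: Q, R, U.
Their circumcentre is (0.375, -1.3125) with r² = 31.73828125.
The farthest remaining point V is at distance² 20.36328125 ≤ 31.73828125.
r = √(31.73828125) ≈ 5.634.

5.634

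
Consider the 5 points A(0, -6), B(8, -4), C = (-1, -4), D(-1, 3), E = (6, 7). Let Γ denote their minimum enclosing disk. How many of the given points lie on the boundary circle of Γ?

2

By Welzl's lemma the MEC is supported by two points (diametrically opposite) or three points (on a circumcircle).
The farthest pair is A–E with squared distance 205. The circle on this segment as diameter has centre (3, 0.5) and r² = 205/4 = 51.25.
Check B: distance² to centre = 45.25 ≤ 51.25, so it lies inside.
All remaining points lie in this disk, and no smaller disk contains both endpoints, so this is the minimum enclosing circle.
The points at distance exactly r from the centre are A, E — 2 points.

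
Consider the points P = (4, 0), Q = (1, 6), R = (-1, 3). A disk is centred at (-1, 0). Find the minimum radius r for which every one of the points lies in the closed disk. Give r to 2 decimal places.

The required radius is the distance from (-1, 0) to the farthest point.
Squared distances: 25, 40, 9.
Maximum is 40, attained at Q.
r = √40 ≈ 6.32.

6.32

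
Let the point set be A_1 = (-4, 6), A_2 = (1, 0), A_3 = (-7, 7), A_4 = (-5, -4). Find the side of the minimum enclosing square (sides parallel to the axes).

The bounding box has width 8 and height 11.
An axis-aligned square enclosing the set must have side ≥ max(width, height).
So the minimum side is max(8, 11) = 11.

11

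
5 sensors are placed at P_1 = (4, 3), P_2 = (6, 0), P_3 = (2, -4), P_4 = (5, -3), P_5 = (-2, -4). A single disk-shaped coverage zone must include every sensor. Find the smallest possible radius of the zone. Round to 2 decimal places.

The minimum enclosing circle of a finite set is fixed by two of the points (as a diameter) or three (as a circumcircle).
The minimum enclosing circle is determined by three boundary points: P_1, P_2, P_5.
Their circumcentre is (1.4375, -0.875) with r² = 21.58203125.
The farthest remaining point P_4 is at distance² 17.20703125 ≤ 21.58203125.
r = √(21.58203125) ≈ 4.65.

4.65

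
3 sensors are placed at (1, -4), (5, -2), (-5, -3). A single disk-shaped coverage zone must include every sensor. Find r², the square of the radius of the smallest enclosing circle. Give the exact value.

Call the three points A, B, C in the order given.
Side lengths²: AB² = 20, AC² = 37, BC² = 101.
Since BC² = 101 ≥ 37 + 20 = 57, the angle opposite BC is not acute, so the smallest enclosing circle has BC as diameter.
Centre = midpoint of BC = (0, -2.5), r² = 101/4 = 25.25.

25.25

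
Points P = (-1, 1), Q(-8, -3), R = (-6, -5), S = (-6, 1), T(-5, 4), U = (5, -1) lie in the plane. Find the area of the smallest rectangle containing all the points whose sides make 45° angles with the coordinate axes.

In coordinates u = x + y, v = x − y the rectangle is axis-aligned; the map (x,y)→(u,v) scales areas by 2.
u-values: 0, -11, -11, -5, -1, 4; range = 4 − (-11) = 15.
v-values: -2, -5, -1, -7, -9, 6; range = 6 − (-9) = 15.
Area = (15 × 15) / 2 = 112.5.

112.5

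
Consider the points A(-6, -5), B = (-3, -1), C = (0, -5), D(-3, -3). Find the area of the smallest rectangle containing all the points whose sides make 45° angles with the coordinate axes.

24.5

In coordinates u = x + y, v = x − y the rectangle is axis-aligned; the map (x,y)→(u,v) scales areas by 2.
u-values: -11, -4, -5, -6; range = -4 − (-11) = 7.
v-values: -1, -2, 5, 0; range = 5 − (-2) = 7.
Area = (7 × 7) / 2 = 24.5.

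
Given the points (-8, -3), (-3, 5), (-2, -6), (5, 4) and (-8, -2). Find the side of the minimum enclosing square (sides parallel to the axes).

13

The bounding box has width 13 and height 11.
An axis-aligned square enclosing the set must have side ≥ max(width, height).
So the minimum side is max(13, 11) = 13.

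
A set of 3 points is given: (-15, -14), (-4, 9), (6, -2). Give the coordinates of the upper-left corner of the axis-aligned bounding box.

(-15, 9)

x-range [-15, 6], y-range [-14, 9].
The upper-left corner is (-15, 9).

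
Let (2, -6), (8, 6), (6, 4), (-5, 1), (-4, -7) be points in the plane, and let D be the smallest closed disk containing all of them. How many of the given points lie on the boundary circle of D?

2

By Welzl's lemma the MEC is supported by two points (diametrically opposite) or three points (on a circumcircle).
The farthest pair is (8, 6)–(-4, -7) with squared distance 313. The circle on this segment as diameter has centre (2, -0.5) and r² = 313/4 = 78.25.
Check (2, -6): distance² to centre = 30.25 ≤ 78.25, so it lies inside.
All remaining points lie in this disk, and no smaller disk contains both endpoints, so this is the minimum enclosing circle.
The points at distance exactly r from the centre are (8, 6), (-4, -7) — 2 points.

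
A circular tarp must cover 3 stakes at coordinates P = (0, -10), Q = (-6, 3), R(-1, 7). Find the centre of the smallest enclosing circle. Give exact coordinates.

Side lengths²: PQ² = 205, PR² = 290, QR² = 41.
Since PR² = 290 ≥ 205 + 41 = 246, the angle opposite PR is not acute, so the smallest enclosing circle has PR as diameter.
Centre = midpoint of PR = (-0.5, -1.5), r² = 290/4 = 72.5.
Centre = (-0.5, -1.5).

(-0.5, -1.5)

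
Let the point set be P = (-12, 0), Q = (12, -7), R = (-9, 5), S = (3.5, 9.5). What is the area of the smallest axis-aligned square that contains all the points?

The bounding box has width 24 and height 16.5.
An axis-aligned square enclosing the set must have side ≥ max(width, height).
So the minimum side is max(24, 16.5) = 24.
Area = 24² = 576.

576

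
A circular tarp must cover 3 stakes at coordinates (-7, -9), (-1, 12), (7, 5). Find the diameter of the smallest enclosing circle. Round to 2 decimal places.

21.89

Call the three points A, B, C in the order given.
Side lengths²: AB² = 477, AC² = 392, BC² = 113.
Since AB² = 477 < 392 + 113 = 505, the triangle is acute, so the smallest enclosing circle is the circumcircle.
Circumcentre = (-3.3, 1.3), r² = 119.78.
Diameter = 2r = 2√(119.78) ≈ 21.89.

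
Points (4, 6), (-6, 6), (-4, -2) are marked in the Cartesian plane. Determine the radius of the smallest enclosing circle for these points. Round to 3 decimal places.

Call the three points A, B, C in the order given.
Side lengths²: AB² = 100, AC² = 128, BC² = 68.
Since AC² = 128 < 100 + 68 = 168, the triangle is acute, so the smallest enclosing circle is the circumcircle.
Circumcentre = (-1, 3), r² = 34.
r = √34 ≈ 5.831.

5.831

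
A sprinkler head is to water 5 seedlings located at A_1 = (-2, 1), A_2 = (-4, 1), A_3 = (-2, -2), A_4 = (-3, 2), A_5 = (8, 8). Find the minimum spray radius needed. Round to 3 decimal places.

The minimum enclosing circle is determined by three boundary points: A_2, A_3, A_5.
Their circumcentre is (2.7, 3.3) with r² = 50.18.
The farthest remaining point A_4 is at distance² 34.18 ≤ 50.18.
r = √(50.18) ≈ 7.084.

7.084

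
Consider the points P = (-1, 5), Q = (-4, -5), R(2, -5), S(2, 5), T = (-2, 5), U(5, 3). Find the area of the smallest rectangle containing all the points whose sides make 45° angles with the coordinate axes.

In coordinates u = x + y, v = x − y the rectangle is axis-aligned; the map (x,y)→(u,v) scales areas by 2.
u-values: 4, -9, -3, 7, 3, 8; range = 8 − (-9) = 17.
v-values: -6, 1, 7, -3, -7, 2; range = 7 − (-7) = 14.
Area = (17 × 14) / 2 = 119.

119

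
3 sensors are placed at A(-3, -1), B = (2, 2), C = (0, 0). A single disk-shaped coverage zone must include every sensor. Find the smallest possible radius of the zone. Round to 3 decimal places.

Side lengths²: AB² = 34, AC² = 10, BC² = 8.
Since AB² = 34 ≥ 10 + 8 = 18, the angle opposite AB is not acute, so the smallest enclosing circle has AB as diameter.
Centre = midpoint of AB = (-0.5, 0.5), r² = 34/4 = 8.5.
r = √(8.5) ≈ 2.915.

2.915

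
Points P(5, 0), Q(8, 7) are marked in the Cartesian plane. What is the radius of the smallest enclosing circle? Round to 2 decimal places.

3.81

The smallest circle enclosing two points has them as diameter endpoints.
Centre = midpoint = (6.5, 3.5); r² = |PQ|²/4 = 58/4 = 14.5.
r = √(14.5) ≈ 3.81.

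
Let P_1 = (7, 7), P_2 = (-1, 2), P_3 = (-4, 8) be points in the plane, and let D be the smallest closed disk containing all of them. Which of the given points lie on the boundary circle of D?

Side lengths²: P_1P_2² = 89, P_1P_3² = 122, P_2P_3² = 45.
Since P_1P_3² = 122 < 89 + 45 = 134, the triangle is acute, so the smallest enclosing circle is the circumcircle.
Circumcentre = (61/42, 293/42), r² = 27145/882.
The points at distance exactly r from the centre are P_1, P_2, P_3 — 3 points.

P_1, P_2, P_3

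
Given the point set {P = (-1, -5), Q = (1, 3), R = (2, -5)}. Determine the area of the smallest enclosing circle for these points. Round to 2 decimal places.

Side lengths²: PQ² = 68, PR² = 9, QR² = 65.
Since PQ² = 68 < 65 + 9 = 74, the triangle is acute, so the smallest enclosing circle is the circumcircle.
Circumcentre = (0.5, -1.125), r² = 17.265625.
Area = π·r² = π·17.265625 ≈ 54.24.

54.24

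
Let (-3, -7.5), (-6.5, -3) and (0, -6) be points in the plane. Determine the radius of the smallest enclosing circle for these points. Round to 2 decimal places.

3.58

Call the three points A, B, C in the order given.
Side lengths²: AB² = 32.5, AC² = 11.25, BC² = 51.25.
Since BC² = 51.25 ≥ 32.5 + 11.25 = 43.75, the angle opposite BC is not acute, so the smallest enclosing circle has BC as diameter.
Centre = midpoint of BC = (-3.25, -4.5), r² = 51.25/4 = 12.8125.
r = √(12.8125) ≈ 3.58.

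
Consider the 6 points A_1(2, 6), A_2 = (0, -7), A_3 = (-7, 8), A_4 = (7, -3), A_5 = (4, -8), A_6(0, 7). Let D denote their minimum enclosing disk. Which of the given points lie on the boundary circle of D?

By Welzl's lemma the MEC is supported by two points (diametrically opposite) or three points (on a circumcircle).
The farthest pair is A_3–A_5 with squared distance 377. The circle on this segment as diameter has centre (-1.5, 0) and r² = 377/4 = 94.25.
Check A_1: distance² to centre = 48.25 ≤ 94.25, so it lies inside.
All remaining points lie in this disk, and no smaller disk contains both endpoints, so this is the minimum enclosing circle.
The points at distance exactly r from the centre are A_3, A_5 — 2 points.

A_3, A_5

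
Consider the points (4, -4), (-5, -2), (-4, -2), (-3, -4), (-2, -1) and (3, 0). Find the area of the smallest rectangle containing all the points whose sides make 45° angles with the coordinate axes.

55

In coordinates u = x + y, v = x − y the rectangle is axis-aligned; the map (x,y)→(u,v) scales areas by 2.
u-values: 0, -7, -6, -7, -3, 3; range = 3 − (-7) = 10.
v-values: 8, -3, -2, 1, -1, 3; range = 8 − (-3) = 11.
Area = (10 × 11) / 2 = 55.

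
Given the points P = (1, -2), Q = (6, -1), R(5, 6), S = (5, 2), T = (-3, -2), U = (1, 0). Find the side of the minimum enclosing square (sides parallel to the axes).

The bounding box has width 9 and height 8.
An axis-aligned square enclosing the set must have side ≥ max(width, height).
So the minimum side is max(9, 8) = 9.

9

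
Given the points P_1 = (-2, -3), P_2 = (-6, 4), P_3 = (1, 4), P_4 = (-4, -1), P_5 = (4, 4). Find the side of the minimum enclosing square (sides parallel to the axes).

The bounding box has width 10 and height 7.
An axis-aligned square enclosing the set must have side ≥ max(width, height).
So the minimum side is max(10, 7) = 10.

10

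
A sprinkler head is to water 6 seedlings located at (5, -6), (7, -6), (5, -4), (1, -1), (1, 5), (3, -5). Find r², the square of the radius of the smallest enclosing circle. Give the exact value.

The minimum enclosing circle of a finite set is fixed by two of the points (as a diameter) or three (as a circumcircle).
The farthest pair is (7, -6)–(1, 5) with squared distance 157. The circle on this segment as diameter has centre (4, -0.5) and r² = 157/4 = 39.25.
Check (5, -6): distance² to centre = 31.25 ≤ 39.25, so it lies inside.
All remaining points lie in this disk, and no smaller disk contains both endpoints, so this is the minimum enclosing circle.

39.25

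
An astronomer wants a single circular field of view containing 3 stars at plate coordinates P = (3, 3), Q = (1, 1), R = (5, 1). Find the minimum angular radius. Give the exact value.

Side lengths²: PQ² = 8, PR² = 8, QR² = 16.
Since QR² = 16 ≥ 8 + 8 = 16, the angle opposite QR is not acute, so the smallest enclosing circle has QR as diameter.
Centre = midpoint of QR = (3, 1), r² = 16/4 = 4.
r = √4 = 2.

2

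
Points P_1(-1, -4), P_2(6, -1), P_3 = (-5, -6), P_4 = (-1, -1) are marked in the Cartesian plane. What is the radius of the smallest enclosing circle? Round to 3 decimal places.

By Welzl's lemma the MEC is supported by two points (diametrically opposite) or three points (on a circumcircle).
The farthest pair is P_2–P_3 with squared distance 146. The circle on this segment as diameter has centre (0.5, -3.5) and r² = 146/4 = 36.5.
Check P_1: distance² to centre = 2.5 ≤ 36.5, so it lies inside.
All remaining points lie in this disk, and no smaller disk contains both endpoints, so this is the minimum enclosing circle.
r = √(36.5) ≈ 6.042.

6.042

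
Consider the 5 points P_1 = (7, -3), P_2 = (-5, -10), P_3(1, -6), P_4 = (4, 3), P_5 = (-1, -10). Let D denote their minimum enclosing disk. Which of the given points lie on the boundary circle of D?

P_2, P_4

The farthest pair is P_2–P_4 with squared distance 250. The circle on this segment as diameter has centre (-0.5, -3.5) and r² = 250/4 = 62.5.
Check P_1: distance² to centre = 56.5 ≤ 62.5, so it lies inside.
All remaining points lie in this disk, and no smaller disk contains both endpoints, so this is the minimum enclosing circle.
The points at distance exactly r from the centre are P_2, P_4 — 2 points.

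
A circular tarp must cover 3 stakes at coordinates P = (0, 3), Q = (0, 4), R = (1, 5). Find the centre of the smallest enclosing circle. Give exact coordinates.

(0.5, 4)

Side lengths²: PQ² = 1, PR² = 5, QR² = 2.
Since PR² = 5 ≥ 2 + 1 = 3, the angle opposite PR is not acute, so the smallest enclosing circle has PR as diameter.
Centre = midpoint of PR = (0.5, 4), r² = 5/4 = 1.25.
Centre = (0.5, 4).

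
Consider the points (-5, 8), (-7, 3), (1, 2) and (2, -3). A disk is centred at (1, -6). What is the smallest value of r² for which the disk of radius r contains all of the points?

232

The required radius is the distance from (1, -6) to the farthest point.
Squared distances: 232, 145, 64, 10.
Maximum is 232, attained at (-5, 8).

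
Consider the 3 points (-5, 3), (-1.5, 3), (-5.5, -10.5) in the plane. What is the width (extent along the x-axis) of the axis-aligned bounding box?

max x = -1.5, min x = -5.5, so width = 4.

4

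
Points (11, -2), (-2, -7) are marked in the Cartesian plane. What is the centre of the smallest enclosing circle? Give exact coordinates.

(4.5, -4.5)

The smallest circle enclosing two points has them as diameter endpoints.
Centre = midpoint = (4.5, -4.5); r² = |(11, -2)−(-2, -7)|²/4 = 194/4 = 48.5.
Centre = (4.5, -4.5).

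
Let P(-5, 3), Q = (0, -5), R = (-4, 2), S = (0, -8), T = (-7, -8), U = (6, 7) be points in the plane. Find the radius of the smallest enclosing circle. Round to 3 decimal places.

The minimum enclosing circle of a finite set is fixed by two of the points (as a diameter) or three (as a circumcircle).
The farthest pair is T–U with squared distance 394. The circle on this segment as diameter has centre (-0.5, -0.5) and r² = 394/4 = 98.5.
Check P: distance² to centre = 32.5 ≤ 98.5, so it lies inside.
All remaining points lie in this disk, and no smaller disk contains both endpoints, so this is the minimum enclosing circle.
r = √(98.5) ≈ 9.925.

9.925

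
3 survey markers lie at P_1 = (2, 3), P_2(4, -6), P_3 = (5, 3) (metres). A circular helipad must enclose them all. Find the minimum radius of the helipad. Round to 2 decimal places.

4.64

Side lengths²: P_1P_2² = 85, P_1P_3² = 9, P_2P_3² = 82.
Since P_1P_2² = 85 < 82 + 9 = 91, the triangle is acute, so the smallest enclosing circle is the circumcircle.
Circumcentre = (3.5, -25/18), r² = 3485/162.
r = √(3485/162) ≈ 4.64.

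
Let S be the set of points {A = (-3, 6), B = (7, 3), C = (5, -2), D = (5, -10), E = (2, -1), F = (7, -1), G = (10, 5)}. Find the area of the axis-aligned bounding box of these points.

x ranges over [-3, 10], width 13.
y ranges over [-10, 6], height 16.
Area = 13 × 16 = 208.

208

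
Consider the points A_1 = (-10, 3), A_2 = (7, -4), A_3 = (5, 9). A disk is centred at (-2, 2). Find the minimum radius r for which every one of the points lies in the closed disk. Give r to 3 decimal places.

10.817

The required radius is the distance from (-2, 2) to the farthest point.
Squared distances: 65, 117, 98.
Maximum is 117, attained at A_2.
r = √117 ≈ 10.817.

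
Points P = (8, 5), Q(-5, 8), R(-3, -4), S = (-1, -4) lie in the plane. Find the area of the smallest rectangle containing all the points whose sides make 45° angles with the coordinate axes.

In coordinates u = x + y, v = x − y the rectangle is axis-aligned; the map (x,y)→(u,v) scales areas by 2.
u-values: 13, 3, -7, -5; range = 13 − (-7) = 20.
v-values: 3, -13, 1, 3; range = 3 − (-13) = 16.
Area = (20 × 16) / 2 = 160.

160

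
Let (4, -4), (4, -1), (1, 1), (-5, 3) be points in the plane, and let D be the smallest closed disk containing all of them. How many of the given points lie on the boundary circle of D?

2

The farthest pair is (4, -4)–(-5, 3) with squared distance 130. The circle on this segment as diameter has centre (-0.5, -0.5) and r² = 130/4 = 32.5.
Check (4, -1): distance² to centre = 20.5 ≤ 32.5, so it lies inside.
All remaining points lie in this disk, and no smaller disk contains both endpoints, so this is the minimum enclosing circle.
The points at distance exactly r from the centre are (4, -4), (-5, 3) — 2 points.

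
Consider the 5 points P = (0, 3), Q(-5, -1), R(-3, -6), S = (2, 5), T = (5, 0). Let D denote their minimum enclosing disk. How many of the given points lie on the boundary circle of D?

2

The minimum enclosing circle of a finite set is fixed by two of the points (as a diameter) or three (as a circumcircle).
The farthest pair is R–S with squared distance 146. The circle on this segment as diameter has centre (-0.5, -0.5) and r² = 146/4 = 36.5.
Check P: distance² to centre = 12.5 ≤ 36.5, so it lies inside.
All remaining points lie in this disk, and no smaller disk contains both endpoints, so this is the minimum enclosing circle.
The points at distance exactly r from the centre are R, S — 2 points.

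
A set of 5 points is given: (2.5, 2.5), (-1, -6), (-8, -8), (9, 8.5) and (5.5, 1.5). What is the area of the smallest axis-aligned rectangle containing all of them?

280.5

x ranges over [-8, 9], width 17.
y ranges over [-8, 8.5], height 16.5.
Area = 17 × 16.5 = 280.5.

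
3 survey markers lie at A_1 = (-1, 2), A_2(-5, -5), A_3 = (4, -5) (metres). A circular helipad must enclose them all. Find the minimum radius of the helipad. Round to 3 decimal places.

Side lengths²: A_1A_2² = 65, A_1A_3² = 74, A_2A_3² = 81.
Since A_2A_3² = 81 < 74 + 65 = 139, the triangle is acute, so the smallest enclosing circle is the circumcircle.
Circumcentre = (-0.5, -41/14), r² = 2405/98.
r = √(2405/98) ≈ 4.954.

4.954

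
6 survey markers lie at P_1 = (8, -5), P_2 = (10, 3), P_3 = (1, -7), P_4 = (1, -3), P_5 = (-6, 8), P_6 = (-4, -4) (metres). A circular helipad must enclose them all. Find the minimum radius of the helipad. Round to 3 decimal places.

9.552

A smallest enclosing disk is always determined by at most three of the input points on its boundary.
The farthest pair is P_1–P_5 with squared distance 365. The circle on this segment as diameter has centre (1, 1.5) and r² = 365/4 = 91.25.
Check P_2: distance² to centre = 83.25 ≤ 91.25, so it lies inside.
All remaining points lie in this disk, and no smaller disk contains both endpoints, so this is the minimum enclosing circle.
r = √(91.25) ≈ 9.552.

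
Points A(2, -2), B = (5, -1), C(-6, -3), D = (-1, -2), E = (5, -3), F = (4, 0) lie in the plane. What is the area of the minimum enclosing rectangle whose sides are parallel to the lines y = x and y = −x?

71.5

In coordinates u = x + y, v = x − y the rectangle is axis-aligned; the map (x,y)→(u,v) scales areas by 2.
u-values: 0, 4, -9, -3, 2, 4; range = 4 − (-9) = 13.
v-values: 4, 6, -3, 1, 8, 4; range = 8 − (-3) = 11.
Area = (13 × 11) / 2 = 71.5.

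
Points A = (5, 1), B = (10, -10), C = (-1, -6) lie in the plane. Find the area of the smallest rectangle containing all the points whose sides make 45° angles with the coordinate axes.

104

In coordinates u = x + y, v = x − y the rectangle is axis-aligned; the map (x,y)→(u,v) scales areas by 2.
u-values: 6, 0, -7; range = 6 − (-7) = 13.
v-values: 4, 20, 5; range = 20 − 4 = 16.
Area = (13 × 16) / 2 = 104.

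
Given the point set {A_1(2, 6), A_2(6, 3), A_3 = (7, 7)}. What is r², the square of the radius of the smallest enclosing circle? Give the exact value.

5525/722

Side lengths²: A_1A_2² = 25, A_1A_3² = 26, A_2A_3² = 17.
Since A_1A_3² = 26 < 25 + 17 = 42, the triangle is acute, so the smallest enclosing circle is the circumcircle.
Circumcentre = (179/38, 207/38), r² = 5525/722.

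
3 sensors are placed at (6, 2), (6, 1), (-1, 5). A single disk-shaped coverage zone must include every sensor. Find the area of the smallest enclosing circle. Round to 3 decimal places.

Call the three points A, B, C in the order given.
Side lengths²: AB² = 1, AC² = 58, BC² = 65.
Since BC² = 65 ≥ 58 + 1 = 59, the angle opposite BC is not acute, so the smallest enclosing circle has BC as diameter.
Centre = midpoint of BC = (2.5, 3), r² = 65/4 = 16.25.
Area = π·r² = π·16.25 ≈ 51.051.

51.051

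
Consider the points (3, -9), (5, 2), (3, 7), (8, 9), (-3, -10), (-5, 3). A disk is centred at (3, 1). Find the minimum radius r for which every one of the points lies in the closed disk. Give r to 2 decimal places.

12.53

The required radius is the distance from (3, 1) to the farthest point.
Squared distances: 100, 5, 36, 89, 157, 68.
Maximum is 157, attained at (-3, -10).
r = √157 ≈ 12.53.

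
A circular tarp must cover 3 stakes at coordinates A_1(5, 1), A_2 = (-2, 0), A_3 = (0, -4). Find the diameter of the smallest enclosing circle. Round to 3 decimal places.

7.454

Side lengths²: A_1A_2² = 50, A_1A_3² = 50, A_2A_3² = 20.
Since A_1A_3² = 50 < 50 + 20 = 70, the triangle is acute, so the smallest enclosing circle is the circumcircle.
Circumcentre = (5/3, -2/3), r² = 125/9.
Diameter = 2r = 2√(125/9) ≈ 7.454.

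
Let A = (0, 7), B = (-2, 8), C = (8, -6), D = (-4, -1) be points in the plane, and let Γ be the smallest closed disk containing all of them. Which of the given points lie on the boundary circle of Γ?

The minimum enclosing circle of a finite set is fixed by two of the points (as a diameter) or three (as a circumcircle).
The farthest pair is B–C with squared distance 296. The circle on this segment as diameter has centre (3, 1) and r² = 296/4 = 74.
Check A: distance² to centre = 45 ≤ 74, so it lies inside.
All remaining points lie in this disk, and no smaller disk contains both endpoints, so this is the minimum enclosing circle.
The points at distance exactly r from the centre are B, C — 2 points.

B, C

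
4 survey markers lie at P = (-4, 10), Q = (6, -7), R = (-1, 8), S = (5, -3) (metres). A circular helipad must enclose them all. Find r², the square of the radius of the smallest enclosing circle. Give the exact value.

97.25

By Welzl's lemma the MEC is supported by two points (diametrically opposite) or three points (on a circumcircle).
The farthest pair is P–Q with squared distance 389. The circle on this segment as diameter has centre (1, 1.5) and r² = 389/4 = 97.25.
Check R: distance² to centre = 46.25 ≤ 97.25, so it lies inside.
All remaining points lie in this disk, and no smaller disk contains both endpoints, so this is the minimum enclosing circle.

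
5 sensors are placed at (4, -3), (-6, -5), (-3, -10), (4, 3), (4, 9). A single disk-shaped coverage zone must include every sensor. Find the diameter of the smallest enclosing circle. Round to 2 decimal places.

20.25

By Welzl's lemma the MEC is supported by two points (diametrically opposite) or three points (on a circumcircle).
The farthest pair is (-3, -10)–(4, 9) with squared distance 410. The circle on this segment as diameter has centre (0.5, -0.5) and r² = 410/4 = 102.5.
Check (4, -3): distance² to centre = 18.5 ≤ 102.5, so it lies inside.
All remaining points lie in this disk, and no smaller disk contains both endpoints, so this is the minimum enclosing circle.
Diameter = 2r = 2√(102.5) ≈ 20.25.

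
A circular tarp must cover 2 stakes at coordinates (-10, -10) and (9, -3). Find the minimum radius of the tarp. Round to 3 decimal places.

The smallest circle enclosing two points has them as diameter endpoints.
Centre = midpoint = (-0.5, -6.5); r² = |(-10, -10)−(9, -3)|²/4 = 410/4 = 102.5.
r = √(102.5) ≈ 10.124.

10.124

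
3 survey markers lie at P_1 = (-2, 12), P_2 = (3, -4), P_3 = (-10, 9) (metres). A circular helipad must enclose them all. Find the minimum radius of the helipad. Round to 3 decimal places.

9.207

Side lengths²: P_1P_2² = 281, P_1P_3² = 73, P_2P_3² = 338.
Since P_2P_3² = 338 < 281 + 73 = 354, the triangle is acute, so the smallest enclosing circle is the circumcircle.
Circumcentre = (-69/22, 63/22), r² = 20513/242.
r = √(20513/242) ≈ 9.207.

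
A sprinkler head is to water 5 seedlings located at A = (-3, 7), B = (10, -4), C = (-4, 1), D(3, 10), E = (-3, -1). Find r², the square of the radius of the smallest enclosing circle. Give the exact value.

The farthest pair is A–B with squared distance 290. The circle on this segment as diameter has centre (3.5, 1.5) and r² = 290/4 = 72.5.
Check C: distance² to centre = 56.5 ≤ 72.5, so it lies inside.
All remaining points lie in this disk, and no smaller disk contains both endpoints, so this is the minimum enclosing circle.

72.5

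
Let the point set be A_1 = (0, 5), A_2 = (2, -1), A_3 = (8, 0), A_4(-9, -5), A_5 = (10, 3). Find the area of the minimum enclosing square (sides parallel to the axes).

The bounding box has width 19 and height 10.
An axis-aligned square enclosing the set must have side ≥ max(width, height).
So the minimum side is max(19, 10) = 19.
Area = 19² = 361.

361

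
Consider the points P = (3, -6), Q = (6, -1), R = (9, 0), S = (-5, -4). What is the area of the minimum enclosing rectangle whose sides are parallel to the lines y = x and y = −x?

In coordinates u = x + y, v = x − y the rectangle is axis-aligned; the map (x,y)→(u,v) scales areas by 2.
u-values: -3, 5, 9, -9; range = 9 − (-9) = 18.
v-values: 9, 7, 9, -1; range = 9 − (-1) = 10.
Area = (18 × 10) / 2 = 90.

90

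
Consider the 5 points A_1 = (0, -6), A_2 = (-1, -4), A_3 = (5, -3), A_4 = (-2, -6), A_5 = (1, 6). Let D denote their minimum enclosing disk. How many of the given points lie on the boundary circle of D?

3

The minimum enclosing circle is determined by three boundary points: A_3, A_4, A_5.
Their circumcentre is (-0.42, -0.02) with r² = 38.2568.
The farthest remaining point A_1 is at distance² 35.9368 ≤ 38.2568.
The points at distance exactly r from the centre are A_3, A_4, A_5 — 3 points.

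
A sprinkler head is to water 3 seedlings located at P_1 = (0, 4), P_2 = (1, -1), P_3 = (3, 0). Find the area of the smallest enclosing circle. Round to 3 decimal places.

Side lengths²: P_1P_2² = 26, P_1P_3² = 25, P_2P_3² = 5.
Since P_1P_2² = 26 < 25 + 5 = 30, the triangle is acute, so the smallest enclosing circle is the circumcircle.
Circumcentre = (21/22, 35/22), r² = 1625/242.
Area = π·r² = π·1625/242 ≈ 21.095.

21.095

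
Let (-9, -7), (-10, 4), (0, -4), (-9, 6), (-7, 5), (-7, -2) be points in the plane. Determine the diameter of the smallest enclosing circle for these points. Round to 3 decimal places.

14.181

The minimum enclosing circle of a finite set is fixed by two of the points (as a diameter) or three (as a circumcircle).
The minimum enclosing circle is determined by three boundary points: (-9, -7), (0, -4), (-9, 6).
Their circumcentre is (-37/6, -0.5) with r² = 905/18.
The farthest remaining point (-10, 4) is at distance² 629/18 ≤ 905/18.
Diameter = 2r = 2√(905/18) ≈ 14.181.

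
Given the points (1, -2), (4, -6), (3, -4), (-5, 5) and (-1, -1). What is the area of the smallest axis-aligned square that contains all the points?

121

The bounding box has width 9 and height 11.
An axis-aligned square enclosing the set must have side ≥ max(width, height).
So the minimum side is max(9, 11) = 11.
Area = 11² = 121.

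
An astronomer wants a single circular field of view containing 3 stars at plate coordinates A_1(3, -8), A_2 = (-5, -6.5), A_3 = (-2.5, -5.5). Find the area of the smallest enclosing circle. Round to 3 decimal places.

Side lengths²: A_1A_2² = 66.25, A_1A_3² = 36.5, A_2A_3² = 7.25.
Since A_1A_2² = 66.25 ≥ 36.5 + 7.25 = 43.75, the angle opposite A_1A_2 is not acute, so the smallest enclosing circle has A_1A_2 as diameter.
Centre = midpoint of A_1A_2 = (-1, -7.25), r² = 66.25/4 = 16.5625.
Area = π·r² = π·16.5625 ≈ 52.033.

52.033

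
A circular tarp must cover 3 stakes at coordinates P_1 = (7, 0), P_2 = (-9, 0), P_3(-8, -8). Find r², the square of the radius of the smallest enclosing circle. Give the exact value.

Side lengths²: P_1P_2² = 256, P_1P_3² = 289, P_2P_3² = 65.
Since P_1P_3² = 289 < 256 + 65 = 321, the triangle is acute, so the smallest enclosing circle is the circumcircle.
Circumcentre = (-1, -3.0625), r² = 73.37890625.

73.37890625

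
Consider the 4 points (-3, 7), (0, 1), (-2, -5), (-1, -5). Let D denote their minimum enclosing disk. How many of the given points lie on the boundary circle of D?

The minimum enclosing circle of a finite set is fixed by two of the points (as a diameter) or three (as a circumcircle).
The farthest pair is (-3, 7)–(-1, -5) with squared distance 148. The circle on this segment as diameter has centre (-2, 1) and r² = 148/4 = 37.
Check (0, 1): distance² to centre = 4 ≤ 37, so it lies inside.
All remaining points lie in this disk, and no smaller disk contains both endpoints, so this is the minimum enclosing circle.
The points at distance exactly r from the centre are (-3, 7), (-1, -5) — 2 points.

2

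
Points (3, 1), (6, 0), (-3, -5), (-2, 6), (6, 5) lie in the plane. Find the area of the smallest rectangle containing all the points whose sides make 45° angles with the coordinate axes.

In coordinates u = x + y, v = x − y the rectangle is axis-aligned; the map (x,y)→(u,v) scales areas by 2.
u-values: 4, 6, -8, 4, 11; range = 11 − (-8) = 19.
v-values: 2, 6, 2, -8, 1; range = 6 − (-8) = 14.
Area = (19 × 14) / 2 = 133.

133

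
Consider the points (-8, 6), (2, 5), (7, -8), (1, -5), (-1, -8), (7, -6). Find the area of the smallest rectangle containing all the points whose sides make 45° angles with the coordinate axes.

232

In coordinates u = x + y, v = x − y the rectangle is axis-aligned; the map (x,y)→(u,v) scales areas by 2.
u-values: -2, 7, -1, -4, -9, 1; range = 7 − (-9) = 16.
v-values: -14, -3, 15, 6, 7, 13; range = 15 − (-14) = 29.
Area = (16 × 29) / 2 = 232.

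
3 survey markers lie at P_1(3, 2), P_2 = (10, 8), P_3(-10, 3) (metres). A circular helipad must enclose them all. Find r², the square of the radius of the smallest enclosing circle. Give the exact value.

106.25

Side lengths²: P_1P_2² = 85, P_1P_3² = 170, P_2P_3² = 425.
Since P_2P_3² = 425 ≥ 170 + 85 = 255, the angle opposite P_2P_3 is not acute, so the smallest enclosing circle has P_2P_3 as diameter.
Centre = midpoint of P_2P_3 = (0, 5.5), r² = 425/4 = 106.25.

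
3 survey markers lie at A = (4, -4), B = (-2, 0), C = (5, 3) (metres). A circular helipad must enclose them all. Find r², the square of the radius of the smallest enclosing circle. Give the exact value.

Side lengths²: AB² = 52, AC² = 50, BC² = 58.
Since BC² = 58 < 52 + 50 = 102, the triangle is acute, so the smallest enclosing circle is the circumcircle.
Circumcentre = (51/23, -4/23), r² = 9425/529.

9425/529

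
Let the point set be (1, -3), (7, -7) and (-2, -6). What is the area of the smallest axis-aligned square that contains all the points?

81

The bounding box has width 9 and height 4.
An axis-aligned square enclosing the set must have side ≥ max(width, height).
So the minimum side is max(9, 4) = 9.
Area = 9² = 81.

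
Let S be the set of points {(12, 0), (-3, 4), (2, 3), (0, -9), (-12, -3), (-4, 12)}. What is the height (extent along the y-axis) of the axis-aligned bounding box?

max y = 12, min y = -9, so height = 21.

21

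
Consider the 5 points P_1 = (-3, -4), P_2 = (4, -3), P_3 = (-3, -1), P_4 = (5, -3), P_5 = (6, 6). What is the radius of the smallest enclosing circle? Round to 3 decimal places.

By Welzl's lemma the MEC is supported by two points (diametrically opposite) or three points (on a circumcircle).
The farthest pair is P_1–P_5 with squared distance 181. The circle on this segment as diameter has centre (1.5, 1) and r² = 181/4 = 45.25.
Check P_2: distance² to centre = 22.25 ≤ 45.25, so it lies inside.
All remaining points lie in this disk, and no smaller disk contains both endpoints, so this is the minimum enclosing circle.
r = √(45.25) ≈ 6.727.

6.727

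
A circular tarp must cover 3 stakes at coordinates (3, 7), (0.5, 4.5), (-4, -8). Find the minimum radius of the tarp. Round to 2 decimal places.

8.28

Call the three points A, B, C in the order given.
Side lengths²: AB² = 12.5, AC² = 274, BC² = 176.5.
Since AC² = 274 ≥ 176.5 + 12.5 = 189, the angle opposite AC is not acute, so the smallest enclosing circle has AC as diameter.
Centre = midpoint of AC = (-0.5, -0.5), r² = 274/4 = 68.5.
r = √(68.5) ≈ 8.28.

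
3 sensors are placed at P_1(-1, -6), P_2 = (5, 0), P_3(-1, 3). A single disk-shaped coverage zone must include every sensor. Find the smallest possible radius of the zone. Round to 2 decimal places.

Side lengths²: P_1P_2² = 72, P_1P_3² = 81, P_2P_3² = 45.
Since P_1P_3² = 81 < 72 + 45 = 117, the triangle is acute, so the smallest enclosing circle is the circumcircle.
Circumcentre = (0.5, -1.5), r² = 22.5.
r = √(22.5) ≈ 4.74.

4.74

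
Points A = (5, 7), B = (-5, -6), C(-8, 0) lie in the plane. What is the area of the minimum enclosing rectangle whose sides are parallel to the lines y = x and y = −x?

In coordinates u = x + y, v = x − y the rectangle is axis-aligned; the map (x,y)→(u,v) scales areas by 2.
u-values: 12, -11, -8; range = 12 − (-11) = 23.
v-values: -2, 1, -8; range = 1 − (-8) = 9.
Area = (23 × 9) / 2 = 103.5.

103.5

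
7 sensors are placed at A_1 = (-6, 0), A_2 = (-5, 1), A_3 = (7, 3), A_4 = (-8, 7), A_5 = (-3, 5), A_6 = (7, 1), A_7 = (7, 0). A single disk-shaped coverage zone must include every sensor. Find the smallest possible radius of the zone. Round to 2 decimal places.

8.28

The minimum enclosing circle of a finite set is fixed by two of the points (as a diameter) or three (as a circumcircle).
The farthest pair is A_4–A_7 with squared distance 274. The circle on this segment as diameter has centre (-0.5, 3.5) and r² = 274/4 = 68.5.
Check A_1: distance² to centre = 42.5 ≤ 68.5, so it lies inside.
All remaining points lie in this disk, and no smaller disk contains both endpoints, so this is the minimum enclosing circle.
r = √(68.5) ≈ 8.28.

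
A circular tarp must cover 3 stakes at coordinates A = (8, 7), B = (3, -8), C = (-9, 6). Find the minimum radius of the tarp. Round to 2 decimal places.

9.93

Side lengths²: AB² = 250, AC² = 290, BC² = 340.
Since BC² = 340 < 290 + 250 = 540, the triangle is acute, so the smallest enclosing circle is the circumcircle.
Circumcentre = (-0.2, 1.4), r² = 98.6.
r = √(98.6) ≈ 9.93.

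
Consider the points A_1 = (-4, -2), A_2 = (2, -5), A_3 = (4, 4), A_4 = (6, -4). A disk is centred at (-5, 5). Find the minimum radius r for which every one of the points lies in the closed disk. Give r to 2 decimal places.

The required radius is the distance from (-5, 5) to the farthest point.
Squared distances: 50, 149, 82, 202.
Maximum is 202, attained at A_4.
r = √202 ≈ 14.21.

14.21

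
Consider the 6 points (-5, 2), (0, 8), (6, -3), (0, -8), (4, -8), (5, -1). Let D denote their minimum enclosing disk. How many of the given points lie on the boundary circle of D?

3

By Welzl's lemma the MEC is supported by two points (diametrically opposite) or three points (on a circumcircle).
The farthest pair is (0, 8)–(4, -8) with squared distance 272. The circle on this segment as diameter has centre (2, 0) and r² = 272/4 = 68.
Check (-5, 2): distance² to centre = 53 ≤ 68, so it lies inside.
All remaining points lie in this disk, and no smaller disk contains both endpoints, so this is the minimum enclosing circle.
The points at distance exactly r from the centre are (0, 8), (0, -8), (4, -8) — 3 points.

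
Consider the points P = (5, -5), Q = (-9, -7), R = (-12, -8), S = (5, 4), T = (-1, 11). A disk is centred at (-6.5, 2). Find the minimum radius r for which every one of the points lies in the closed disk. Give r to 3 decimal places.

The required radius is the distance from (-6.5, 2) to the farthest point.
Squared distances: 181.25, 87.25, 130.25, 136.25, 111.25.
Maximum is 181.25, attained at P.
r = √(181.25) ≈ 13.463.

13.463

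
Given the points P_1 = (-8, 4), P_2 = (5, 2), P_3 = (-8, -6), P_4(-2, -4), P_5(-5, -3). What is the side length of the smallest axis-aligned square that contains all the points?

The bounding box has width 13 and height 10.
An axis-aligned square enclosing the set must have side ≥ max(width, height).
So the minimum side is max(13, 10) = 13.

13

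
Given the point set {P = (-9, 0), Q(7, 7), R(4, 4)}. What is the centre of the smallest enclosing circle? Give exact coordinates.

Side lengths²: PQ² = 305, PR² = 185, QR² = 18.
Since PQ² = 305 ≥ 185 + 18 = 203, the angle opposite PQ is not acute, so the smallest enclosing circle has PQ as diameter.
Centre = midpoint of PQ = (-1, 3.5), r² = 305/4 = 76.25.
Centre = (-1, 3.5).

(-1, 3.5)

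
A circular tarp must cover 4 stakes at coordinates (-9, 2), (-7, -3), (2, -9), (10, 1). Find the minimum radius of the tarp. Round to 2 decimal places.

9.57

By Welzl's lemma the MEC is supported by two points (diametrically opposite) or three points (on a circumcircle).
The minimum enclosing circle is determined by three boundary points: (-9, 2), (2, -9), (10, 1).
Their circumcentre is (4/9, 4/9) with r² = 7421/81.
The farthest remaining point (-7, -3) is at distance² 5450/81 ≤ 7421/81.
r = √(7421/81) ≈ 9.57.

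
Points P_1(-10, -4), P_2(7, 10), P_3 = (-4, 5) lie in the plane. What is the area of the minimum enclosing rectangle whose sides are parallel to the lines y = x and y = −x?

93

In coordinates u = x + y, v = x − y the rectangle is axis-aligned; the map (x,y)→(u,v) scales areas by 2.
u-values: -14, 17, 1; range = 17 − (-14) = 31.
v-values: -6, -3, -9; range = -3 − (-9) = 6.
Area = (31 × 6) / 2 = 93.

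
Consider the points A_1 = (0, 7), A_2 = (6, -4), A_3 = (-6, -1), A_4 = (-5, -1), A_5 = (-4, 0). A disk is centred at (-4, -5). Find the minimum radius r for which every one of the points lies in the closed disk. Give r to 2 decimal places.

12.65

The required radius is the distance from (-4, -5) to the farthest point.
Squared distances: 160, 101, 20, 17, 25.
Maximum is 160, attained at A_1.
r = √160 ≈ 12.65.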